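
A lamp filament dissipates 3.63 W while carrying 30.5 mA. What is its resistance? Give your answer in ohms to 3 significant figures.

3900 Ω

Inverting the appropriate power form: R = P / I².
R = 3.63 / (0.03050)² = 3902 Ω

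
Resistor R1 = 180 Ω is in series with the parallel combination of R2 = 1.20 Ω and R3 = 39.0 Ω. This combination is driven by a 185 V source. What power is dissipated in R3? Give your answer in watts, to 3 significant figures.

0.0362 W

Reduce the parallel pair to R_p first; the network is then a simple series string.
R_p = (1.20×39.0)/(1.20+39.0) = 1.164 Ω
R_total = 180 + 1.164 = 181.2 Ω
I = V / R_total = 185 / 181.2 = 1.021 A
Voltage across the parallel pair: V_p = I × R_p = 1.021 × 1.164 = 1.189 V
With V_p across R3, its power is V_p²/R3.
P_R3 = (1.189)² / 39.0 = 0.03624 W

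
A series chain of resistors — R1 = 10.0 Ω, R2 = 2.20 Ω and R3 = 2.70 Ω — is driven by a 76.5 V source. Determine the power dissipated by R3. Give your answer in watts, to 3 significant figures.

71.2 W

Since the resistors are in series they all carry the loop current I = V/R_total; the power in any one is I²R.
R_total = 10.0 + 2.20 + 2.70 = 14.90 Ω
I = V / R_total = 76.5 / 14.90 = 5.134 A
P_R3 = I² × R3 = (5.134)² × 2.70 = 71.17 W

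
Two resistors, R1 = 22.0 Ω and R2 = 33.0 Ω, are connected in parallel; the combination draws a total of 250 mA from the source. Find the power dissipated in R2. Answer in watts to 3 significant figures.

0.330 W

The branches share the same voltage, but only the total current is given — find V from the equivalent resistance first.
1/R_eq = 1/22.0 + 1/33.0 ⇒ R_eq = 13.20 Ω
V = I_total × R_eq = 0.2500 × 13.20 = 3.300 V
P_R2 = V² / R2 = (3.300)² / 33.0 = 0.3300 W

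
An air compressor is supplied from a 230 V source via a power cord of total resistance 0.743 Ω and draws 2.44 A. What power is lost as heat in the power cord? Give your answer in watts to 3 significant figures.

4.42 W

The power cord is a series resistance carrying the load current; its dissipation is I²R_line.
The power cord carries the full 2.44 A.
P_line = I² R_line = (2.440)² × 0.743 = 4.424 W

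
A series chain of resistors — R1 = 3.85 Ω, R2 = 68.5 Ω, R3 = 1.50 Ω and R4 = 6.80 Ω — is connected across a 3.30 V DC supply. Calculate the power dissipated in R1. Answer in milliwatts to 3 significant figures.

Since the resistors are in series they all carry the loop current I = V/R_total; the power in any one is I²R.
R_total = 3.85 + 68.5 + 1.50 + 6.80 = 80.65 Ω
I = V / R_total = 3.30 / 80.65 = 0.04092 A
P_R1 = I² × R1 = (0.04092)² × 3.85 = 0.006446 W

6.45 mW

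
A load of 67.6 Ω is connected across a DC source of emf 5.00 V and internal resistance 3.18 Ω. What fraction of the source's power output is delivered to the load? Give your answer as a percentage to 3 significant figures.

Both r and R carry the same current, so the power split is just the resistance split: η = R/(R+r).
η = R / (R + r) = 67.6 / (67.6 + 3.18) = 0.9551

95.5 %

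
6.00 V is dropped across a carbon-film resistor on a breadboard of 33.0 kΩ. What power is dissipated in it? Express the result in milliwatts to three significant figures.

Voltage and resistance are given, so P = V²/R is the one-step route.
P = (6.00 V)² / 33000 Ω = 0.001091 W

1.09 mW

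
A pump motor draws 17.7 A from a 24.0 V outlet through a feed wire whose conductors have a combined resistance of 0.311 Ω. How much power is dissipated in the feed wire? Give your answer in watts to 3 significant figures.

The feed wire is a series resistance carrying the load current; its dissipation is I²R_line.
The feed wire carries the full 17.7 A.
P_line = I² R_line = (17.70)² × 0.311 = 97.43 W

97.4 W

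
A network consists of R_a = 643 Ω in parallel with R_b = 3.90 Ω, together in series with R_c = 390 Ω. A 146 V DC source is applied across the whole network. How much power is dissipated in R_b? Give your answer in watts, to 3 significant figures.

0.529 W

First find R_p for the parallel pair, then treat R_p + R_c as a series loop.
R_p = (643×3.90)/(643+3.90) = 3.876 Ω
R_total = R_p + 390 = 3.876 + 390 = 393.9 Ω
I = V / R_total = 146 / 393.9 = 0.3707 A
Voltage across the parallel pair: V_p = I × R_p = 0.3707 × 3.876 = 1.437 V
Use P = V²/R for R_b with V = V_p.
P_R_b = (1.437)² / 3.90 = 0.5294 W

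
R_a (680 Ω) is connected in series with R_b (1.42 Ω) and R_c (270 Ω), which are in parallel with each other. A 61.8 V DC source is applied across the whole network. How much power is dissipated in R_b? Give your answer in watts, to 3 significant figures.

0.0116 W

Reduce the parallel pair to R_p first; the network is then a simple series string.
R_p = (1.42×270)/(1.42+270) = 1.413 Ω
R_total = 680 + 1.413 = 681.4 Ω
I = V / R_total = 61.8 / 681.4 = 0.09069 A
Voltage across the parallel pair: V_p = I × R_p = 0.09069 × 1.413 = 0.1281 V
R_b is across V_p, so use P = V²/R for that branch.
P_R_b = (0.1281)² / 1.42 = 0.01156 W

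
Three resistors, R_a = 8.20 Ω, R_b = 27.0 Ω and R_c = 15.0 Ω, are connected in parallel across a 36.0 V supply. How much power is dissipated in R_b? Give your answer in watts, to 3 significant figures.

48.0 W

Every branch has 36.0 V across it, so for R_b the power is simply V²/R.
P_R_b = V² / R_b = (36.0)² / 27.0 Ω = 48.00 W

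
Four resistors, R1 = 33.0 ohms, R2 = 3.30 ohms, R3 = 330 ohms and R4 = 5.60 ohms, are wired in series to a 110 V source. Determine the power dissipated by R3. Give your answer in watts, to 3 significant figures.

In a series string the same current flows through every resistor — find that current, then P = I²R for the one we want.
R_total = 33.0 + 3.30 + 330 + 5.60 = 371.9 Ω
I = V / R_total = 110 / 371.9 = 0.2958 A
P_R3 = I² × R3 = (0.2958)² × 330 = 28.87 W

28.9 W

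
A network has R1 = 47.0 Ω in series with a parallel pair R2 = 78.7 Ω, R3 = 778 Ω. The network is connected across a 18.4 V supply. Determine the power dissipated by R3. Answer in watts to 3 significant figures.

0.158 W

First combine the parallel branches into one equivalent R_p, then R1 + R_p is a series pair.
R_p = (78.7×778)/(78.7+778) = 71.47 Ω
R_total = 47.0 + 71.47 = 118.5 Ω
I = V / R_total = 18.4 / 118.5 = 0.1553 A
Voltage across the parallel pair: V_p = I × R_p = 0.1553 × 71.47 = 11.10 V
R3 sees V_p directly, so P = V_p² / R3.
P_R3 = (11.10)² / 778 = 0.1584 W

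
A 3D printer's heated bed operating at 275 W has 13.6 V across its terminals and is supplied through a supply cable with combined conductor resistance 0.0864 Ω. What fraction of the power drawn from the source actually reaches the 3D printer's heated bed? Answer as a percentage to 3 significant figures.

I = P / V = 275 / 13.6 = 20.22 A through the supply cable.
P_line = I² R_line = (20.22)² × 0.0864 = 35.33 W
P_source = P_load + P_line = 275.0 + 35.33 = 310.3 W
η = P_load / P_source = 275.0 / 310.3 = 0.8862

88.6 %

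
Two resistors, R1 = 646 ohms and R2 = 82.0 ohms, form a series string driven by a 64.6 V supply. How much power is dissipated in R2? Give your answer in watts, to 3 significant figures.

Every series element carries the same I. Get I from the total resistance, then P = I² × R2.
R_total = 646 + 82.0 = 728.0 Ω
I = V / R_total = 64.6 / 728.0 = 0.08874 A
P_R2 = I² × R2 = (0.08874)² × 82.0 = 0.6457 W

0.646 W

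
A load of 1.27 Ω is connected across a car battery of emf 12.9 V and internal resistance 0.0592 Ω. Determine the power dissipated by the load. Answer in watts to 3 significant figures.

With r and R in series, I = ε/(r+R); the load dissipates I²R.
I = ε / (r + R) = 12.9 / (0.0592 + 1.27) = 9.705 A
P_load = I² R = (9.705)² × 1.27 = 119.6 W

120 W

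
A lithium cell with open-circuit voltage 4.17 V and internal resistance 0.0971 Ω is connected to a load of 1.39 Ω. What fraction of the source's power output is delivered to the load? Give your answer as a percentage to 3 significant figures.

93.5 %

Efficiency is P_load / P_total. With a series r and R sharing the same I, P = I²R for each, so η = R/(R+r).
η = R / (R + r) = 1.39 / (1.39 + 0.0971) = 0.9347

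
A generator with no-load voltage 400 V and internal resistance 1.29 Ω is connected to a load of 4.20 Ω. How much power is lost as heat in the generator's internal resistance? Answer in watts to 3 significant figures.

r is in series with the load, so it carries the full circuit current — the loss in it is I²r.
I = ε / (r + R) = 400 / (1.29 + 4.20) = 72.86 A
P_int = I² r = (72.86)² × 1.29 = 6848 W

6850 W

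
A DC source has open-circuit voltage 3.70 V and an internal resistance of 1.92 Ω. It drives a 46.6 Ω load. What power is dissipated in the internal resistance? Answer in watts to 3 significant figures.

0.0112 W

r is in series with the load, so it carries the full circuit current — the loss in it is I²r.
I = ε / (r + R) = 3.70 / (1.92 + 46.6) = 0.07626 A
P_int = I² r = (0.07626)² × 1.92 = 0.01117 W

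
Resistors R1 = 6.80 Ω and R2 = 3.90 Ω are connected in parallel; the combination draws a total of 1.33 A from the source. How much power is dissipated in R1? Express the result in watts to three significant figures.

The branches share the same voltage, but only the total current is given — find V from the equivalent resistance first.
1/R_eq = 1/6.80 + 1/3.90 ⇒ R_eq = 2.479 Ω
V = I_total × R_eq = 1.330 × 2.479 = 3.296 V
P_R1 = V² / R1 = (3.296)² / 6.80 = 1.598 W

1.60 W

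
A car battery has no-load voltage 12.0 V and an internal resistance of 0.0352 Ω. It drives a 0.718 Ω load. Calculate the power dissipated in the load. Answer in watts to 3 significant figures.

Find the circuit current first, then P = I²R for the load (series elements share I).
I = ε / (r + R) = 12.0 / (0.0352 + 0.718) = 15.93 A
P_load = I² R = (15.93)² × 0.718 = 182.2 W

182 W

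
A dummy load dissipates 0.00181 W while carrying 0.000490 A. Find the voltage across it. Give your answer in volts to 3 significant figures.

3.69 V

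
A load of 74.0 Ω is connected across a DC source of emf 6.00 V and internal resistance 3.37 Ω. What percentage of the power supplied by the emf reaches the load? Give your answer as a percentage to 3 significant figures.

95.6 %

Both r and R carry the same current, so the power split is just the resistance split: η = R/(R+r).
η = R / (R + r) = 74.0 / (74.0 + 3.37) = 0.9564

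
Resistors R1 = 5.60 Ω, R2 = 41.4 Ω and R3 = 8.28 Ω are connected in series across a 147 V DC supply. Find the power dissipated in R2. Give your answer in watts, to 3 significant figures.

Series elements share the same current, so find I first, then use P = I²R.
R_total = 5.60 + 41.4 + 8.28 = 55.28 Ω
I = V / R_total = 147 / 55.28 = 2.659 A
P_R2 = I² × R2 = (2.659)² × 41.4 = 292.8 W

293 W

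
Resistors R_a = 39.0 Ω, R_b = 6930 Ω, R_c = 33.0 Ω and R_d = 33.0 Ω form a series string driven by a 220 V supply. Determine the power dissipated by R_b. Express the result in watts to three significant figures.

6.78 W

Since the resistors are in series they all carry the loop current I = V/R_total; the power in any one is I²R.
R_total = 39.0 + 6930 + 33.0 + 33.0 = 7035 Ω
I = V / R_total = 220 / 7035 = 0.03127 A
P_R_b = I² × R_b = (0.03127)² × 6930 = 6.777 W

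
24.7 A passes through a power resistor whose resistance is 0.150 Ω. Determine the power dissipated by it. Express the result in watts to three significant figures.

Current and resistance are given, so P = I²R is the direct form.
P = (24.70 A)² × 0.150 Ω = 91.51 W

91.5 W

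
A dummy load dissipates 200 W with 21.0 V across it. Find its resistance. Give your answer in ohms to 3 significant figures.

Inverting the appropriate power form: R = V² / P.
R = (21.0)² / 200 = 2.205 Ω

2.21 Ω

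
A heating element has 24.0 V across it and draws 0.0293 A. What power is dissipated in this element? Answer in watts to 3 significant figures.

With V and I both given, power follows immediately from P = V I.
P = 24.0 V × 0.02930 A = 0.7032 W

0.703 W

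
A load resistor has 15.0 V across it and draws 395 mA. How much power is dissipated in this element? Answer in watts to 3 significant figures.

5.93 W

Both the voltage across and the current through the element are known, so P = V I applies directly.
P = 15.0 V × 0.3950 A = 5.925 W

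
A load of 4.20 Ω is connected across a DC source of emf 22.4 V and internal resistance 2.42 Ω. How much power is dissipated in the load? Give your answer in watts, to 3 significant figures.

48.1 W

Load and internal resistance form a series loop — compute the loop current, then the load power via I²R.
I = ε / (r + R) = 22.4 / (2.42 + 4.20) = 3.384 A
P_load = I² R = (3.384)² × 4.20 = 48.09 W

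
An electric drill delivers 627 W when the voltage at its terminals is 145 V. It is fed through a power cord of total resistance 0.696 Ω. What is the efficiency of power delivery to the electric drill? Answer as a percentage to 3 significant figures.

98.0 %

I = P / V = 627 / 145 = 4.324 A through the power cord.
P_line = I² R_line = (4.324)² × 0.696 = 13.01 W
P_source = P_load + P_line = 627.0 + 13.01 = 640.0 W
η = P_load / P_source = 627.0 / 640.0 = 0.9797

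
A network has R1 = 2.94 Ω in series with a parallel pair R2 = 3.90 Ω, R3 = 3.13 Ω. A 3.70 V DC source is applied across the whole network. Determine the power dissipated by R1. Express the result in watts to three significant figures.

1.84 W

First combine the parallel branches into one equivalent R_p, then R1 + R_p is a series pair.
R_p = (3.90×3.13)/(3.90+3.13) = 1.736 Ω
R_total = 2.94 + 1.736 = 4.676 Ω
I = V / R_total = 3.70 / 4.676 = 0.7912 A
R1 carries the full series current, so P = I²R.
P_R1 = (0.7912)² × 2.94 = 1.840 W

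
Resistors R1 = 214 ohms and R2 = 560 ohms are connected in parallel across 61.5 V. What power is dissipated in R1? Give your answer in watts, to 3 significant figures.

17.7 W

The supply voltage appears across each parallel branch — just use P = V²/R1.
P_R1 = V² / R1 = (61.5)² / 214 Ω = 17.67 W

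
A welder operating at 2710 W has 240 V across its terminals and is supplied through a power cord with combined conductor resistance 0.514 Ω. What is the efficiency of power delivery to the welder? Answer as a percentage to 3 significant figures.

I = P / V = 2710 / 240 = 11.29 A through the power cord.
P_line = I² R_line = (11.29)² × 0.514 = 65.54 W
P_source = P_load + P_line = 2710 + 65.54 = 2776 W
η = P_load / P_source = 2710 / 2776 = 0.9764

97.6 %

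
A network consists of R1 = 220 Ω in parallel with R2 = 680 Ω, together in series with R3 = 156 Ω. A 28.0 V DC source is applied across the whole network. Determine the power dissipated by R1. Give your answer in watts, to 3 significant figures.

Reduce the parallel combination to a single R_p; the circuit then becomes R_p in series with the remaining resistor.
R_p = (220×680)/(220+680) = 166.2 Ω
R_total = R_p + 156 = 166.2 + 156 = 322.2 Ω
I = V / R_total = 28.0 / 322.2 = 0.08690 A
Voltage across the parallel pair: V_p = I × R_p = 0.08690 × 166.2 = 14.44 V
R1 sits across V_p; its power is V_p²/R.
P_R1 = (14.44)² / 220 = 0.9483 W

0.948 W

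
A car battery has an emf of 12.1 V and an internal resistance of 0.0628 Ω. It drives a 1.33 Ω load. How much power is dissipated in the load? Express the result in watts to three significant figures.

Load and internal resistance form a series loop — compute the loop current, then the load power via I²R.
I = ε / (r + R) = 12.1 / (0.0628 + 1.33) = 8.688 A
P_load = I² R = (8.688)² × 1.33 = 100.4 W

100 W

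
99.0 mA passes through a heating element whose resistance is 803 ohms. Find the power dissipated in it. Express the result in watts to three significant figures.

7.87 W

Current and resistance are given, so P = I²R is the direct form.
P = (0.09900 A)² × 803 Ω = 7.870 W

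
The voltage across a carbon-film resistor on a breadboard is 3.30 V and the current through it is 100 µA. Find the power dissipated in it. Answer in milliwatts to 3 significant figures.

0.330 mW

Since both terminal voltage and current are stated, P = V I gives the power in one step.
P = 3.30 V × 0.0001000 A = 0.0003300 W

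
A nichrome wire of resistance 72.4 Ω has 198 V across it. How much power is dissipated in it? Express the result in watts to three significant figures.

541 W

With V across and R both known, P = V²/R gives the dissipation directly.
P = (198 V)² / 72.4 Ω = 541.5 W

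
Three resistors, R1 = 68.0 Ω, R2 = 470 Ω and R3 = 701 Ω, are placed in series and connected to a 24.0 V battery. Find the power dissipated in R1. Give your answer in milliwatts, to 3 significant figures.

25.5 mW

The current is common to all series resistors; compute it, then apply P = I²R for the target.
R_total = 68.0 + 470 + 701 = 1239 Ω
I = V / R_total = 24.0 / 1239 = 0.01937 A
P_R1 = I² × R1 = (0.01937)² × 68.0 = 0.02551 W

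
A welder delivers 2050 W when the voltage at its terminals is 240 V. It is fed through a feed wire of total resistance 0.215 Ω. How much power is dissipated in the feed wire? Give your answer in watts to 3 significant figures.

15.7 W

The feed wire and load are in series, so the same current flows in both; the loss is I²R_line.
I = P / V = 2050 / 240 = 8.542 A through the feed wire.
P_line = I² R_line = (8.542)² × 0.215 = 15.69 W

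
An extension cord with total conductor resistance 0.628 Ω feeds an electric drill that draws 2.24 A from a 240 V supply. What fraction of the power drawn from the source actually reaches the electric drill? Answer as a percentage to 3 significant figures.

The extension cord carries the full 2.24 A.
P_line = I² R_line = (2.240)² × 0.628 = 3.151 W
P_source = V I = 240 × 2.240 = 537.6 W; P_load = 534.4 W
η = P_load / P_source = 534.4 / 537.6 = 0.9941

99.4 %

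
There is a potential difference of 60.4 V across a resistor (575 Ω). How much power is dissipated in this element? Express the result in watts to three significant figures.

6.34 W

V and R are stated; P = V²/R avoids computing the current.
P = (60.4 V)² / 575 Ω = 6.345 W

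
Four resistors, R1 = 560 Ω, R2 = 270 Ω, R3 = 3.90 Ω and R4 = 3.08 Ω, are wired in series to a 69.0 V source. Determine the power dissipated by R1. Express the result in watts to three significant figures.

3.81 W

Every series element carries the same I. Get I from the total resistance, then P = I² × R1.
R_total = 560 + 270 + 3.90 + 3.08 = 837.0 Ω
I = V / R_total = 69.0 / 837.0 = 0.08244 A
P_R1 = I² × R1 = (0.08244)² × 560 = 3.806 W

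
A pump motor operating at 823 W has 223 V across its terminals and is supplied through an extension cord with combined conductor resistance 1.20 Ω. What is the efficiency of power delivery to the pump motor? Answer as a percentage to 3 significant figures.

I = P / V = 823 / 223 = 3.691 A through the extension cord.
P_line = I² R_line = (3.691)² × 1.20 = 16.34 W
P_source = P_load + P_line = 823.0 + 16.34 = 839.3 W
η = P_load / P_source = 823.0 / 839.3 = 0.9805

98.1 %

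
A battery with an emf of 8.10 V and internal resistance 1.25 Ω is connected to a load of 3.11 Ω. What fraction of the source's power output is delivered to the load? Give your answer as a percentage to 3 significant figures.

71.3 %

Both r and R carry the same current, so the power split is just the resistance split: η = R/(R+r).
η = R / (R + r) = 3.11 / (3.11 + 1.25) = 0.7133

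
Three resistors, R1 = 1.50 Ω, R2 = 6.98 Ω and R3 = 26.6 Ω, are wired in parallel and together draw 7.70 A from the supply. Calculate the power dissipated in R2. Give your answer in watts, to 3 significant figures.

11.8 W

The branches share the same voltage, but only the total current is given — find V from the equivalent resistance first.
1/R_eq = 1/1.50 + 1/6.98 + 1/26.6 ⇒ R_eq = 1.180 Ω
V = I_total × R_eq = 7.700 × 1.180 = 9.085 V
P_R2 = V² / R2 = (9.085)² / 6.98 = 11.83 W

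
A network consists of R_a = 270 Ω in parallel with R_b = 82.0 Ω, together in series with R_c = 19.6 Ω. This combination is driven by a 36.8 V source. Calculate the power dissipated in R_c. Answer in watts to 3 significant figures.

First find R_p for the parallel pair, then treat R_p + R_c as a series loop.
R_p = (270×82.0)/(270+82.0) = 62.90 Ω
R_total = R_p + 19.6 = 62.90 + 19.6 = 82.50 Ω
I = V / R_total = 36.8 / 82.50 = 0.4461 A
All the supply current flows through R_c; use P = I²R_c.
P_R_c = (0.4461)² × 19.6 = 3.900 W

3.90 W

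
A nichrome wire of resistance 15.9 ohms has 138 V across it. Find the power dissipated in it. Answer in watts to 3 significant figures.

1200 W

Voltage and resistance are given, so P = V²/R is the one-step route.
P = (138 V)² / 15.9 Ω = 1198 W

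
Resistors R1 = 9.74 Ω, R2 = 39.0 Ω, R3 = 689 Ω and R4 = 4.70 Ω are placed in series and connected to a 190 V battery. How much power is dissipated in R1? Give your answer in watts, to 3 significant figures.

0.638 W

Since the resistors are in series they all carry the loop current I = V/R_total; the power in any one is I²R.
R_total = 9.74 + 39.0 + 689 + 4.70 = 742.4 Ω
I = V / R_total = 190 / 742.4 = 0.2559 A
P_R1 = I² × R1 = (0.2559)² × 9.74 = 0.6379 W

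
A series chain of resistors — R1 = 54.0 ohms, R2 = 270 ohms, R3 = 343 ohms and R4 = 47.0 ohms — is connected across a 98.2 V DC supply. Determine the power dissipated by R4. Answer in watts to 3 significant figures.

In a series string the same current flows through every resistor — find that current, then P = I²R for the one we want.
R_total = 54.0 + 270 + 343 + 47.0 = 714.0 Ω
I = V / R_total = 98.2 / 714.0 = 0.1375 A
P_R4 = I² × R4 = (0.1375)² × 47.0 = 0.8890 W

0.889 W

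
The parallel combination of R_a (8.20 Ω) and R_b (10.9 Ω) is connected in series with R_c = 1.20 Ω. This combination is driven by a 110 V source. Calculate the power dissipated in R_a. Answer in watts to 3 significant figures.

935 W

First find R_p for the parallel pair, then treat R_p + R_c as a series loop.
R_p = (8.20×10.9)/(8.20+10.9) = 4.680 Ω
R_total = R_p + 1.20 = 4.680 + 1.20 = 5.880 Ω
I = V / R_total = 110 / 5.880 = 18.71 A
Voltage across the parallel pair: V_p = I × R_p = 18.71 × 4.680 = 87.55 V
Use P = V²/R for R_a with V = V_p.
P_R_a = (87.55)² / 8.20 = 934.7 W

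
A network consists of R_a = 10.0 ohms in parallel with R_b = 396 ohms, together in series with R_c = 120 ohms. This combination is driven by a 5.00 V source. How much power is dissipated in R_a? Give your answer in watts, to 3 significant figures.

First find R_p for the parallel pair, then treat R_p + R_c as a series loop.
R_p = (10.0×396)/(10.0+396) = 9.754 Ω
R_total = R_p + 120 = 9.754 + 120 = 129.8 Ω
I = V / R_total = 5.00 / 129.8 = 0.03853 A
Voltage across the parallel pair: V_p = I × R_p = 0.03853 × 9.754 = 0.3759 V
R_a has V_p across it, so P = V_p²/R_a.
P_R_a = (0.3759)² / 10.0 = 0.01413 W

0.0141 W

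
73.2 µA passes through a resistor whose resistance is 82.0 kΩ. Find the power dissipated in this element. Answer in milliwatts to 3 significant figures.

0.439 mW

With I and R stated, P = I²R applies in one step.
P = (0.00007320 A)² × 82000 Ω = 0.0004394 W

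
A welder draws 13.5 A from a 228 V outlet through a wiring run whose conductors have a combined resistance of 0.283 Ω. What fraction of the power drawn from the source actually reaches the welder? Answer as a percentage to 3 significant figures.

98.3 %

The wiring run carries the full 13.5 A.
P_line = I² R_line = (13.50)² × 0.283 = 51.58 W
P_source = V I = 228 × 13.50 = 3078 W; P_load = 3026 W
η = P_load / P_source = 3026 / 3078 = 0.9832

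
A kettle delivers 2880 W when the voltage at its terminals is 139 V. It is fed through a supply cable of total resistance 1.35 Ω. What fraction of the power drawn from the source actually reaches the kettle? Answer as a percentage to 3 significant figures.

I = P / V = 2880 / 139 = 20.72 A through the supply cable.
P_line = I² R_line = (20.72)² × 1.35 = 579.5 W
P_source = P_load + P_line = 2880 + 579.5 = 3460 W
η = P_load / P_source = 2880 / 3460 = 0.8325

83.2 %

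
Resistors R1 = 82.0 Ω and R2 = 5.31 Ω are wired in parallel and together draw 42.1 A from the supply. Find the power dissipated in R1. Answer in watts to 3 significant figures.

The branches share the same voltage, but only the total current is given — find V from the equivalent resistance first.
1/R_eq = 1/82.0 + 1/5.31 ⇒ R_eq = 4.987 Ω
V = I_total × R_eq = 42.10 × 4.987 = 210.0 V
P_R1 = V² / R1 = (210.0)² / 82.0 = 537.6 W

538 W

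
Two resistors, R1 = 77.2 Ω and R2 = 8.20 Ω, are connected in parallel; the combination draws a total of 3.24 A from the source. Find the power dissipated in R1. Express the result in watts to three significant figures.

7.47 W

Only the total current is stated, so first find the parallel equivalent to get the voltage across the combination.
1/R_eq = 1/77.2 + 1/8.20 ⇒ R_eq = 7.413 Ω
V = I_total × R_eq = 3.240 × 7.413 = 24.02 V
P_R1 = V² / R1 = (24.02)² / 77.2 = 7.472 W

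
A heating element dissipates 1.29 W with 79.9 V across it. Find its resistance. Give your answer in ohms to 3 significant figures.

4950 Ω

The two known quantities fix the third via R = V² / P.
R = (79.9)² / 1.29 = 4949 Ω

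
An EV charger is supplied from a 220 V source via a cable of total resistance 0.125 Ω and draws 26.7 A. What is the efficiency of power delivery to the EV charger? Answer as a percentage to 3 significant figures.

98.5 %

The cable carries the full 26.7 A.
P_line = I² R_line = (26.70)² × 0.125 = 89.11 W
P_source = V I = 220 × 26.70 = 5874 W; P_load = 5785 W
η = P_load / P_source = 5785 / 5874 = 0.9848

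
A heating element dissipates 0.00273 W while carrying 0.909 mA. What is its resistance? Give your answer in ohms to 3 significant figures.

3300 Ω

Inverting the appropriate power form: R = P / I².
R = 0.00273 / (0.0009090)² = 3304 Ω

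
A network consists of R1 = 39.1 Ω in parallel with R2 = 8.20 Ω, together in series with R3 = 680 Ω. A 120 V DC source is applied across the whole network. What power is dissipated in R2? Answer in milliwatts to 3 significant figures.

171 mW

Collapse the R1‖R2 pair into one equivalent R_p; then R_p and R3 form a series string.
R_p = (39.1×8.20)/(39.1+8.20) = 6.778 Ω
R_total = R_p + 680 = 6.778 + 680 = 686.8 Ω
I = V / R_total = 120 / 686.8 = 0.1747 A
Voltage across the parallel pair: V_p = I × R_p = 0.1747 × 6.778 = 1.184 V
R2 has V_p across it, so P = V_p²/R2.
P_R2 = (1.184)² / 8.20 = 0.1711 W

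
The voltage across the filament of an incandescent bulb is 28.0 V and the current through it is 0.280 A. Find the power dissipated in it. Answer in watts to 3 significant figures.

7.84 W

Both the voltage across and the current through the element are known, so P = V I applies directly.
P = 28.0 V × 0.2800 A = 7.840 W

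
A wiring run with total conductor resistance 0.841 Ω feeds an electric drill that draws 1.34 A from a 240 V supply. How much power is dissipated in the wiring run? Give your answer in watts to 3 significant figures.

1.51 W

Line loss is just I²R for the cable — we know both I and R_line directly.
The wiring run carries the full 1.34 A.
P_line = I² R_line = (1.340)² × 0.841 = 1.510 W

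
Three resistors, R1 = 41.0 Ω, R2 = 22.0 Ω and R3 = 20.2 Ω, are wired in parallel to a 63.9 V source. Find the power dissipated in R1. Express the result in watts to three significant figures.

99.6 W

Each parallel branch sees the full supply voltage, so P = V²/R applies directly to the target branch.
P_R1 = V² / R1 = (63.9)² / 41.0 Ω = 99.59 W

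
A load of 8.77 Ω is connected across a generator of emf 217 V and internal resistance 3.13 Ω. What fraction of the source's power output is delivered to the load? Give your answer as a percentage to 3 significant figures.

The source delivers εI, of which I²R reaches the load and I²r is lost; since I is common, η = R/(R+r).
η = R / (R + r) = 8.77 / (8.77 + 3.13) = 0.7370

73.7 %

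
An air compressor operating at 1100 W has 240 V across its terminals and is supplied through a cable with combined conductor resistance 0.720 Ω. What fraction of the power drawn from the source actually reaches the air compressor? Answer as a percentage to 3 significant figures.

I = P / V = 1100 / 240 = 4.583 A through the cable.
P_line = I² R_line = (4.583)² × 0.720 = 15.12 W
P_source = P_load + P_line = 1100 + 15.12 = 1115 W
η = P_load / P_source = 1100 / 1115 = 0.9864

98.6 %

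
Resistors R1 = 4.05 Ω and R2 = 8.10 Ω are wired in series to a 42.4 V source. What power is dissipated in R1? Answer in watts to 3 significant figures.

49.3 W

Since the resistors are in series they all carry the loop current I = V/R_total; the power in any one is I²R.
R_total = 4.05 + 8.10 = 12.15 Ω
I = V / R_total = 42.4 / 12.15 = 3.490 A
P_R1 = I² × R1 = (3.490)² × 4.05 = 49.32 W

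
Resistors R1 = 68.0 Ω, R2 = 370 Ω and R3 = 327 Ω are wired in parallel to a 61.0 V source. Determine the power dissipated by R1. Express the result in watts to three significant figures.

54.7 W

R1 sits directly across the source, so P = V²/R with V = 61.0 V.
P_R1 = V² / R1 = (61.0)² / 68.0 Ω = 54.72 W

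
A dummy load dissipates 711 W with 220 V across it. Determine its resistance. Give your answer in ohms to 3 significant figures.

Inverting the appropriate power form: R = V² / P.
R = (220)² / 711 = 68.07 Ω

68.1 Ω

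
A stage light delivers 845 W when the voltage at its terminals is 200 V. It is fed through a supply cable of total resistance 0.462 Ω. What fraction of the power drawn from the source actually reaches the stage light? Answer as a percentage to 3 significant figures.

99.0 %

I = P / V = 845 / 200 = 4.225 A through the supply cable.
P_line = I² R_line = (4.225)² × 0.462 = 8.247 W
P_source = P_load + P_line = 845.0 + 8.247 = 853.2 W
η = P_load / P_source = 845.0 / 853.2 = 0.9903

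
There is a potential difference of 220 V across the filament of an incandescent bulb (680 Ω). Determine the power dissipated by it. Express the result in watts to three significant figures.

V and R are stated; P = V²/R avoids computing the current.
P = (220 V)² / 680 Ω = 71.18 W

71.2 W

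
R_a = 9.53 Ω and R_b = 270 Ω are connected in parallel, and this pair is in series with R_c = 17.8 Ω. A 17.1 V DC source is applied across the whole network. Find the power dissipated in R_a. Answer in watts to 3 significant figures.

3.57 W

Combine R_a and R_b into their parallel equivalent first, reducing the network to two series resistors.
R_p = (9.53×270)/(9.53+270) = 9.205 Ω
R_total = R_p + 17.8 = 9.205 + 17.8 = 27.01 Ω
I = V / R_total = 17.1 / 27.01 = 0.6332 A
Voltage across the parallel pair: V_p = I × R_p = 0.6332 × 9.205 = 5.829 V
R_a sits across V_p; its power is V_p²/R.
P_R_a = (5.829)² / 9.53 = 3.565 W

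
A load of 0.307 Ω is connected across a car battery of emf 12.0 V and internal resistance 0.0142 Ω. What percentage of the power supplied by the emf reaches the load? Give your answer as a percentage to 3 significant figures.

95.6 %

Efficiency is P_load / P_total. With a series r and R sharing the same I, P = I²R for each, so η = R/(R+r).
η = R / (R + r) = 0.307 / (0.307 + 0.0142) = 0.9558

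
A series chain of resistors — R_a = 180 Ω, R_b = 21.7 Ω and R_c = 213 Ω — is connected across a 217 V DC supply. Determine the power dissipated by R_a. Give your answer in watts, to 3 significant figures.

Every series element carries the same I. Get I from the total resistance, then P = I² × R_a.
R_total = 180 + 21.7 + 213 = 414.7 Ω
I = V / R_total = 217 / 414.7 = 0.5233 A
P_R_a = I² × R_a = (0.5233)² × 180 = 49.29 W

49.3 W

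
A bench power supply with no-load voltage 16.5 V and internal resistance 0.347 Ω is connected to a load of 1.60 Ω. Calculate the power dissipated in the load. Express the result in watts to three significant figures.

With r and R in series, I = ε/(r+R); the load dissipates I²R.
I = ε / (r + R) = 16.5 / (0.347 + 1.60) = 8.475 A
P_load = I² R = (8.475)² × 1.60 = 114.9 W

115 W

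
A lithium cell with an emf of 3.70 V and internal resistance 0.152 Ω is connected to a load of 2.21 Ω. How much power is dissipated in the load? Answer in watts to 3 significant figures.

With r and R in series, I = ε/(r+R); the load dissipates I²R.
I = ε / (r + R) = 3.70 / (0.152 + 2.21) = 1.566 A
P_load = I² R = (1.566)² × 2.21 = 5.423 W

5.42 W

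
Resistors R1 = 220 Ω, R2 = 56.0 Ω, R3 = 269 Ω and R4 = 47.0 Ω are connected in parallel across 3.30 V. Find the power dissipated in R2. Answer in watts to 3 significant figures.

Every branch has 3.30 V across it, so for R2 the power is simply V²/R.
P_R2 = V² / R2 = (3.30)² / 56.0 Ω = 0.1945 W

0.194 W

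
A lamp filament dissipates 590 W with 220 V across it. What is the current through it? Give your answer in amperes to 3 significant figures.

2.68 A

From P = V I = I²R = V²/R, with the two given quantities we get I = P / V.
I = 590 / 220 = 2.682 A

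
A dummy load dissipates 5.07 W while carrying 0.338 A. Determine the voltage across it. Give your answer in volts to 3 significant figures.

15.0 V

Inverting the appropriate power form: V = P / I.
V = 5.07 / 0.3380 = 15.00 V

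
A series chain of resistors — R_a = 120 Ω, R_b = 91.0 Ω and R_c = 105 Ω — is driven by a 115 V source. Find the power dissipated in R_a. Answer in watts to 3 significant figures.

15.9 W

In a series string the same current flows through every resistor — find that current, then P = I²R for the one we want.
R_total = 120 + 91.0 + 105 = 316.0 Ω
I = V / R_total = 115 / 316.0 = 0.3639 A
P_R_a = I² × R_a = (0.3639)² × 120 = 15.89 W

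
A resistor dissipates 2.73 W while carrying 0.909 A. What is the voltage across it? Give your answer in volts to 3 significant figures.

3.00 V

Rearranging the power relation for the two known quantities gives V = P / I.
V = 2.73 / 0.9090 = 3.003 V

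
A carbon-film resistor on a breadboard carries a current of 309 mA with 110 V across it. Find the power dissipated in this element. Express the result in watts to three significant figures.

Since both terminal voltage and current are stated, P = V I gives the power in one step.
P = 110 V × 0.3090 A = 33.99 W

34.0 W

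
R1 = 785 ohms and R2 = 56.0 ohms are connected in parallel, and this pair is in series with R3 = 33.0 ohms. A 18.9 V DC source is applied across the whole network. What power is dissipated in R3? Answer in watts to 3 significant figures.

Combine R1 and R2 into their parallel equivalent first, reducing the network to two series resistors.
R_p = (785×56.0)/(785+56.0) = 52.27 Ω
R_total = R_p + 33.0 = 52.27 + 33.0 = 85.27 Ω
I = V / R_total = 18.9 / 85.27 = 0.2216 A
R3 is the series element, so its power is I²R.
P_R3 = (0.2216)² × 33.0 = 1.621 W

1.62 W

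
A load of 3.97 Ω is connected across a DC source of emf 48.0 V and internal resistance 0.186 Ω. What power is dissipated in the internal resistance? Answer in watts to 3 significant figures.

24.8 W

The internal resistance carries the same current as the load; P_int = I²r.
I = ε / (r + R) = 48.0 / (0.186 + 3.97) = 11.55 A
P_int = I² r = (11.55)² × 0.186 = 24.81 W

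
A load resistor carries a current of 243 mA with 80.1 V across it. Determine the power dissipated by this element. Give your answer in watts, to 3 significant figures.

Both the voltage across and the current through the element are known, so P = V I applies directly.
P = 80.1 V × 0.2430 A = 19.46 W

19.5 W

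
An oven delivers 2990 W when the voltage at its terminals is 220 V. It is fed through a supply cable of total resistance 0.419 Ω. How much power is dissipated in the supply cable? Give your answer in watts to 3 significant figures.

77.4 W

Only the current and the line resistance are needed for the I²R loss.
I = P / V = 2990 / 220 = 13.59 A through the supply cable.
P_line = I² R_line = (13.59)² × 0.419 = 77.39 W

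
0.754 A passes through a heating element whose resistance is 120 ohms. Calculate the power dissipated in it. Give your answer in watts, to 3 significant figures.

With I and R stated, P = I²R applies in one step.
P = (0.7540 A)² × 120 Ω = 68.22 W

68.2 W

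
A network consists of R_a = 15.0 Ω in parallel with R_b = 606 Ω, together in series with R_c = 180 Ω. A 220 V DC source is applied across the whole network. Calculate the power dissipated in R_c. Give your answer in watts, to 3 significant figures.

230 W

First find R_p for the parallel pair, then treat R_p + R_c as a series loop.
R_p = (15.0×606)/(15.0+606) = 14.64 Ω
R_total = R_p + 180 = 14.64 + 180 = 194.6 Ω
I = V / R_total = 220 / 194.6 = 1.130 A
R_c carries the full series current, so P = I²R.
P_R_c = (1.130)² × 180 = 230.0 W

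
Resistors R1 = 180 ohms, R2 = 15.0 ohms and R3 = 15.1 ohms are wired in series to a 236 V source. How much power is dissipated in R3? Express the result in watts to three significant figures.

19.1 W

In a series string the same current flows through every resistor — find that current, then P = I²R for the one we want.
R_total = 180 + 15.0 + 15.1 = 210.1 Ω
I = V / R_total = 236 / 210.1 = 1.123 A
P_R3 = I² × R3 = (1.123)² × 15.1 = 19.05 W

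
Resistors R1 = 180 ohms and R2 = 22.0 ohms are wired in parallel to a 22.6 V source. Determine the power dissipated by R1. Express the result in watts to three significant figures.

2.84 W

Each parallel branch sees the full supply voltage, so P = V²/R applies directly to the target branch.
P_R1 = V² / R1 = (22.6)² / 180 Ω = 2.838 W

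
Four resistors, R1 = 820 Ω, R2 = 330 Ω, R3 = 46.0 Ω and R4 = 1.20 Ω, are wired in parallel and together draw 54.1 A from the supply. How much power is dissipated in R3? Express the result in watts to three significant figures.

86.2 W

Parallel branches share V, not I — compute V via R_eq, then use V²/R for the target branch.
1/R_eq = 1/820 + 1/330 + 1/46.0 + 1/1.20 ⇒ R_eq = 1.164 Ω
V = I_total × R_eq = 54.10 × 1.164 = 62.96 V
P_R3 = V² / R3 = (62.96)² / 46.0 = 86.16 W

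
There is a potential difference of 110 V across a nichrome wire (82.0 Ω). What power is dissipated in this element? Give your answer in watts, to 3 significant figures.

148 W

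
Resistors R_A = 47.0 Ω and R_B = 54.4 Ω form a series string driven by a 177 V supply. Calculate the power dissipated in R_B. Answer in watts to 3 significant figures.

166 W

Every series element carries the same I. Get I from the total resistance, then P = I² × R_B.
R_total = 47.0 + 54.4 = 101.4 Ω
I = V / R_total = 177 / 101.4 = 1.746 A
P_R_B = I² × R_B = (1.746)² × 54.4 = 165.8 W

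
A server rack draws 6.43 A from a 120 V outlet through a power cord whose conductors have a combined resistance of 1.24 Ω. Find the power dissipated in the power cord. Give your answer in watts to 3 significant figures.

51.3 W

Line loss is just I²R for the cable — we know both I and R_line directly.
The power cord carries the full 6.43 A.
P_line = I² R_line = (6.430)² × 1.24 = 51.27 W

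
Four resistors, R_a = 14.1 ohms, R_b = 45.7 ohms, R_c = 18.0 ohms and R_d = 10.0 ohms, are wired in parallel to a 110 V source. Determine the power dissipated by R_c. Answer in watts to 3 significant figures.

672 W

R_c sits directly across the source, so P = V²/R with V = 110 V.
P_R_c = V² / R_c = (110)² / 18.0 Ω = 672.2 W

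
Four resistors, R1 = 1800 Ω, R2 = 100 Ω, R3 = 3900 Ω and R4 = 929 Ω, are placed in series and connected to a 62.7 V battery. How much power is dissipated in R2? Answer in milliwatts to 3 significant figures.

8.68 mW

Series elements share the same current, so find I first, then use P = I²R.
R_total = 1800 + 100 + 3900 + 929 = 6729 Ω
I = V / R_total = 62.7 / 6729 = 0.009318 A
P_R2 = I² × R2 = (0.009318)² × 100 = 0.008682 W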